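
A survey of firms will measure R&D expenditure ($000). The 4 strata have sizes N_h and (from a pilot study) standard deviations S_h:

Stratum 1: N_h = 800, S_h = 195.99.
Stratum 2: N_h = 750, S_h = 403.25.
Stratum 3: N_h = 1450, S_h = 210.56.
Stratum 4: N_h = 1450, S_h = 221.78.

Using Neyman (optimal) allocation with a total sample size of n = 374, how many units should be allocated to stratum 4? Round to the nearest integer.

111

Neyman allocation: n_h = n · N_h S_h / Σ N_i S_i, with n = 374.
  stratum 1: N_h·S_h = 800·195.99 = 156792.00
  stratum 2: N_h·S_h = 750·403.25 = 302437.50
  stratum 3: N_h·S_h = 1450·210.56 = 305312.00
  stratum 4: N_h·S_h = 1450·221.78 = 321581.00
Σ N_h S_h = 1086122.50
n for stratum 4 = 374·321581.00/1086122.50 = 110.735 → 111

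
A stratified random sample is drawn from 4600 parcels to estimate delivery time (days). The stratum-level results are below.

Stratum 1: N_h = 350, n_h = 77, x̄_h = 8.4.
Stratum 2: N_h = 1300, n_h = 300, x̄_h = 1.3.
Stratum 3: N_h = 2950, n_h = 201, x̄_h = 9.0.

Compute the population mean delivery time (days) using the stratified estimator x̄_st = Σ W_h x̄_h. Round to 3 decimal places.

N = Σ N_h = 4600. Stratum weights W_h = N_h/N.
x̄_st = (350·8.4 + 1300·1.3 + 2950·9.0) / 4600 = 6.77826

x̄_st ≈ 6.778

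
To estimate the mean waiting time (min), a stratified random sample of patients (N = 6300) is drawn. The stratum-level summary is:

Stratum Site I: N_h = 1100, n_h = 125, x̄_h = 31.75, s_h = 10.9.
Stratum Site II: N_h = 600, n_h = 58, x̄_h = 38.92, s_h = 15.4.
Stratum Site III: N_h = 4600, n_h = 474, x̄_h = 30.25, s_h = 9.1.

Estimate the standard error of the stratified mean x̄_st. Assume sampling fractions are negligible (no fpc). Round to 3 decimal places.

SE(x̄_st) ≈ 0.399

V̂(x̄_st) = Σ W_h² s_h²/n_h, with W_h = N_h/N and N = 6300:
  stratum Site I: (1100/6300)²·10.9²/125 = 0.0289766
  stratum Site II: (600/6300)²·15.4²/58 = 0.0370881
  stratum Site III: (4600/6300)²·9.1²/474 = 0.0931406
V̂(x̄_st) = 0.159205
SE(x̄_st) = √0.159205 = 0.399005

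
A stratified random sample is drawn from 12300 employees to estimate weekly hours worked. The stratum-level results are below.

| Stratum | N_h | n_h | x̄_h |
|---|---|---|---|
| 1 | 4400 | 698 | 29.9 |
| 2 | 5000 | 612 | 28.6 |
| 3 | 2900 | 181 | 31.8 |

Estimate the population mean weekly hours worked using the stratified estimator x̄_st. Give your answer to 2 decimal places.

x̄_st ≈ 29.82

N = Σ N_h = 12300. Stratum weights W_h = N_h/N.
x̄_st = (4400·29.9 + 5000·28.6 + 2900·31.8) / 12300 = 29.8195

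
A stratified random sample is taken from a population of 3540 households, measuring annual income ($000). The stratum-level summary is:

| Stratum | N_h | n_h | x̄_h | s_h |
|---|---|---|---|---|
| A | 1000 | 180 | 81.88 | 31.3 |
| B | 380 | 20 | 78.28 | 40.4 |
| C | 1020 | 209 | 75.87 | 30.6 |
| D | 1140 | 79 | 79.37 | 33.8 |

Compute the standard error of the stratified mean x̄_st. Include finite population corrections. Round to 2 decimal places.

V̂(x̄_st) = Σ W_h² (1 − n_h/N_h) s_h²/n_h, with W_h = N_h/N and N = 3540:
  stratum A: (1000/3540)²·(1 − 180/1000)·31.3²/180 = 0.356142
  stratum B: (380/3540)²·(1 − 20/380)·40.4²/20 = 0.890866
  stratum C: (1020/3540)²·(1 − 209/1020)·30.6²/209 = 0.295741
  stratum D: (1140/3540)²·(1 − 79/1140)·33.8²/79 = 1.39579
V̂(x̄_st) = 2.93854
SE(x̄_st) = √2.93854 = 1.71422

SE(x̄_st) ≈ 1.71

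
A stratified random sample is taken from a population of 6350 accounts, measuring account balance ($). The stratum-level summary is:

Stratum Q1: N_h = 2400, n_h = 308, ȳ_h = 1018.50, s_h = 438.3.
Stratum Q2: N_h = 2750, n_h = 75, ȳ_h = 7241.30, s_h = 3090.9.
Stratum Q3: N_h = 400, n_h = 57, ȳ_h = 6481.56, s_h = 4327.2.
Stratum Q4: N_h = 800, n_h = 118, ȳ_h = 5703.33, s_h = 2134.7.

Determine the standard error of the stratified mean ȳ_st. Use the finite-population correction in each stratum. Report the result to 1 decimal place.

SE(ȳ_st) ≈ 158.0

V̂(ȳ_st) = Σ W_h² (1 − n_h/N_h) s_h²/n_h, with W_h = N_h/N and N = 6350:
  stratum Q1: (2400/6350)²·(1 − 308/2400)·438.3²/308 = 77.6636
  stratum Q2: (2750/6350)²·(1 − 75/2750)·3090.9²/75 = 23239
  stratum Q3: (400/6350)²·(1 − 57/400)·4327.2²/57 = 1117.75
  stratum Q4: (800/6350)²·(1 − 118/800)·2134.7²/118 = 522.539
V̂(ȳ_st) = 24957
SE(ȳ_st) = √24957 = 157.978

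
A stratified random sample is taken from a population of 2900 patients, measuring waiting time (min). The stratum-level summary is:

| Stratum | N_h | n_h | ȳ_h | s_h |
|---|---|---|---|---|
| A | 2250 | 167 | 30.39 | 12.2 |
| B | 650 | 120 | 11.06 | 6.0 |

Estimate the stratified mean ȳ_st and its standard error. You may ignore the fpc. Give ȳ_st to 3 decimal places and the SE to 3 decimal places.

ȳ_st ≈ 26.057, SE ≈ 0.743

ȳ_st = Σ W_h ȳ_h = (2250·30.39 + 650·11.06)/2900 = 26.05741
V̂(ȳ_st) = Σ W_h² s_h²/n_h, with W_h = N_h/N and N = 2900:
  stratum A: (2250/2900)²·12.2²/167 = 0.536503
  stratum B: (650/2900)²·6.0²/120 = 0.0150713
V̂(ȳ_st) = 0.551574
SE(ȳ_st) = √0.551574 = 0.742681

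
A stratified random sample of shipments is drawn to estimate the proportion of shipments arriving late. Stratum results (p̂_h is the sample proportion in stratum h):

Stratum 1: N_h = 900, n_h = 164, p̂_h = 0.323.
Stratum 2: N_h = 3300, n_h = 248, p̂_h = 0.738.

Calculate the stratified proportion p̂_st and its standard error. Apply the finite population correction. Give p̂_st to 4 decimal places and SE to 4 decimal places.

N = 4200; stratum weights W_h = N_h/N.
p̂_st = Σ W_h p̂_h = (900·0.323 + 3300·0.738)/4200 = 0.64907
V̂(p̂_st) = Σ W_h² (1 − n_h/N_h) p̂_h(1−p̂_h)/(n_h−1):
  stratum 1: (900/4200)²·(1 − 164/900)·0.323·0.677/163 = 5.03762e-05
  stratum 2: (3300/4200)²·(1 − 248/3300)·0.738·0.262/247 = 0.000446952
V̂(p̂_st) = 0.000497328; SE = √V̂ = 0.0223008

p̂_st ≈ 0.6491, SE ≈ 0.0223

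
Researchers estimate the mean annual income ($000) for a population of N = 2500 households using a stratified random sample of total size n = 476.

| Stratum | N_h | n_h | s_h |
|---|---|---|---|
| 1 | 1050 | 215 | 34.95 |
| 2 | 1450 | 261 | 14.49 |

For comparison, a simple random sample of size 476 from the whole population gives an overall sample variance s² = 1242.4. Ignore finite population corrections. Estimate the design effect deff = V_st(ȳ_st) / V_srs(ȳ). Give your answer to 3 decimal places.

V̂(ȳ_st) = Σ W_h² s_h²/n_h, with W_h = N_h/N and N = 2500:
  stratum 1: (1050/2500)²·34.95²/215 = 1.0022
  stratum 2: (1450/2500)²·14.49²/261 = 0.270615
V_st = 1.27282
V_srs = s²/n = 1242.4/476 = 2.61008
deff = V_st / V_srs = 1.27282/2.61008 = 0.4877

deff ≈ 0.488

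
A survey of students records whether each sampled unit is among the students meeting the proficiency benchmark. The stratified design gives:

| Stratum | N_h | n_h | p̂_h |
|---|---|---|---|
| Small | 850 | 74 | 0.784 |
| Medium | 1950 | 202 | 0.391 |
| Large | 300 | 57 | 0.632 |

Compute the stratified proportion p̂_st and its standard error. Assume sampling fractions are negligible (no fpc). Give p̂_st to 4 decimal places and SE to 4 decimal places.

N = 3100; stratum weights W_h = N_h/N.
p̂_st = Σ W_h p̂_h = (850·0.784 + 1950·0.391 + 300·0.632)/3100 = 0.52208
V̂(p̂_st) = Σ W_h² p̂_h(1−p̂_h)/(n_h−1):
  stratum Small: (850/3100)²·0.784·0.216/73 = 0.000174406
  stratum Medium: (1950/3100)²·0.391·0.609/201 = 0.000468753
  stratum Large: (300/3100)²·0.632·0.368/56 = 3.88952e-05
V̂(p̂_st) = 0.000682054; SE = √V̂ = 0.0261162

p̂_st ≈ 0.5221, SE ≈ 0.0261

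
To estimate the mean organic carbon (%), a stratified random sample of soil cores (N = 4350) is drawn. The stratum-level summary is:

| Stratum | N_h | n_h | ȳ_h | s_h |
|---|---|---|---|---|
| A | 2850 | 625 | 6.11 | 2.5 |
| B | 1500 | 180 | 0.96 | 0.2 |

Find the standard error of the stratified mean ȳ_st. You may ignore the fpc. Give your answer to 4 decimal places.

SE(ȳ_st) ≈ 0.0657

V̂(ȳ_st) = Σ W_h² s_h²/n_h, with W_h = N_h/N and N = 4350:
  stratum A: (2850/4350)²·2.5²/625 = 0.00429251
  stratum B: (1500/4350)²·0.2²/180 = 2.64236e-05
V̂(ȳ_st) = 0.00431893
SE(ȳ_st) = √0.00431893 = 0.0657186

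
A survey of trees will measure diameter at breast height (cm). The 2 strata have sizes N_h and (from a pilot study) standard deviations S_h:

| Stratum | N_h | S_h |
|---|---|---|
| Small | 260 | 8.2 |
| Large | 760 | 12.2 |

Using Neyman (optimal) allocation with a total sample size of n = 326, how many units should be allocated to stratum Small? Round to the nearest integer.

61

Neyman allocation: n_h = n · N_h S_h / Σ N_i S_i, with n = 326.
  stratum Small: N_h·S_h = 260·8.2 = 2132.00
  stratum Large: N_h·S_h = 760·12.2 = 9272.00
Σ N_h S_h = 11404.00
n for stratum Small = 326·2132.00/11404.00 = 60.946 → 61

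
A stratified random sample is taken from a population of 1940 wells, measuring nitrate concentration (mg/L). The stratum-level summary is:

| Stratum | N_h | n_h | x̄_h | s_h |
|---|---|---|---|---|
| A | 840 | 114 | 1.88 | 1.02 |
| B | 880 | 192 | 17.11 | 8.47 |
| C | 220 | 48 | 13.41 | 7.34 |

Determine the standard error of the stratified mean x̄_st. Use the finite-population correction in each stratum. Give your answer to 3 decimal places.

V̂(x̄_st) = Σ W_h² (1 − n_h/N_h) s_h²/n_h, with W_h = N_h/N and N = 1940:
  stratum A: (840/1940)²·(1 − 114/840)·1.02²/114 = 0.00147879
  stratum B: (880/1940)²·(1 − 192/880)·8.47²/192 = 0.0601081
  stratum C: (220/1940)²·(1 − 48/220)·7.34²/48 = 0.0112849
V̂(x̄_st) = 0.0728719
SE(x̄_st) = √0.0728719 = 0.269948

SE(x̄_st) ≈ 0.270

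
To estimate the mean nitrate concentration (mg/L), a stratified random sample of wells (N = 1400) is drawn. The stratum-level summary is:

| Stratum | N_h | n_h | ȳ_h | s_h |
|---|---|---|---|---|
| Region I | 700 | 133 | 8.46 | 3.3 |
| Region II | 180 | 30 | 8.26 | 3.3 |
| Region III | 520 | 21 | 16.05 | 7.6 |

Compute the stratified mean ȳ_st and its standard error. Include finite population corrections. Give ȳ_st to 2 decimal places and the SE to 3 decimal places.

ȳ_st ≈ 11.25, SE ≈ 0.621

ȳ_st = Σ W_h ȳ_h = (700·8.46 + 180·8.26 + 520·16.05)/1400 = 11.25343
V̂(ȳ_st) = Σ W_h² (1 − n_h/N_h) s_h²/n_h, with W_h = N_h/N and N = 1400:
  stratum Region I: (700/1400)²·(1 − 133/700)·3.3²/133 = 0.0165806
  stratum Region II: (180/1400)²·(1 − 30/180)·3.3²/30 = 0.00500051
  stratum Region III: (520/1400)²·(1 − 21/520)·7.6²/21 = 0.364129
V̂(ȳ_st) = 0.385711
SE(ȳ_st) = √0.385711 = 0.621056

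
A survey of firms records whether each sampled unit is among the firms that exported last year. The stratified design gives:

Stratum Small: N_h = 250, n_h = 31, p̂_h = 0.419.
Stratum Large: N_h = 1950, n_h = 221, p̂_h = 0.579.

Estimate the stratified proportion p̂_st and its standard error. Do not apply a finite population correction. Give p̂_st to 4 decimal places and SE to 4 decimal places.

N = 2200; stratum weights W_h = N_h/N.
p̂_st = Σ W_h p̂_h = (250·0.419 + 1950·0.579)/2200 = 0.56082
V̂(p̂_st) = Σ W_h² p̂_h(1−p̂_h)/(n_h−1):
  stratum Small: (250/2200)²·0.419·0.581/30 = 0.000104786
  stratum Large: (1950/2200)²·0.579·0.421/220 = 0.000870486
V̂(p̂_st) = 0.000975272; SE = √V̂ = 0.0312293

p̂_st ≈ 0.5608, SE ≈ 0.0312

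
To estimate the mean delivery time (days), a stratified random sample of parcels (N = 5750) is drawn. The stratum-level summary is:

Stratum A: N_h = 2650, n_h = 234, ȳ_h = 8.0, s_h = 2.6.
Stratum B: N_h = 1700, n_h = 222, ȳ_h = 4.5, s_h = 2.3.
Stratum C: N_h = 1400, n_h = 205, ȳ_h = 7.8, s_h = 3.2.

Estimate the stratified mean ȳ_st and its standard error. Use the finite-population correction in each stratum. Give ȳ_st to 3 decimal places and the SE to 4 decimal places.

ȳ_st ≈ 6.917, SE ≈ 0.0997

ȳ_st = Σ W_h ȳ_h = (2650·8.0 + 1700·4.5 + 1400·7.8)/5750 = 6.91652
V̂(ȳ_st) = Σ W_h² (1 − n_h/N_h) s_h²/n_h, with W_h = N_h/N and N = 5750:
  stratum A: (2650/5750)²·(1 − 234/2650)·2.6²/234 = 0.0055942
  stratum B: (1700/5750)²·(1 − 222/1700)·2.3²/222 = 0.00181088
  stratum C: (1400/5750)²·(1 − 205/1400)·3.2²/205 = 0.00252759
V̂(ȳ_st) = 0.00993267
SE(ȳ_st) = √0.00993267 = 0.0996628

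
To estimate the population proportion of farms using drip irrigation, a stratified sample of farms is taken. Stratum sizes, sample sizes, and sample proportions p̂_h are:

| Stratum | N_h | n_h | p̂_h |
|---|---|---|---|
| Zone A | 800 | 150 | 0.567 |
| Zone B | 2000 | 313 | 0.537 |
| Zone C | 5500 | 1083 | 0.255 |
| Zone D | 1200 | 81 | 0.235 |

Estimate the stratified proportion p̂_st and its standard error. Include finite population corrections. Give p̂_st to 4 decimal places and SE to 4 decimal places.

p̂_st ≈ 0.3381, SE ≈ 0.0110

N = 9500; stratum weights W_h = N_h/N.
p̂_st = Σ W_h p̂_h = (800·0.567 + 2000·0.537 + 5500·0.255 + 1200·0.235)/9500 = 0.33812
V̂(p̂_st) = Σ W_h² (1 − n_h/N_h) p̂_h(1−p̂_h)/(n_h−1):
  stratum Zone A: (800/9500)²·(1 − 150/800)·0.567·0.433/149 = 9.49382e-06
  stratum Zone B: (2000/9500)²·(1 − 313/2000)·0.537·0.463/312 = 2.97919e-05
  stratum Zone C: (5500/9500)²·(1 − 1083/5500)·0.255·0.745/1082 = 4.7262e-05
  stratum Zone D: (1200/9500)²·(1 − 81/1200)·0.235·0.765/80 = 3.34352e-05
V̂(p̂_st) = 0.000119983; SE = √V̂ = 0.0109537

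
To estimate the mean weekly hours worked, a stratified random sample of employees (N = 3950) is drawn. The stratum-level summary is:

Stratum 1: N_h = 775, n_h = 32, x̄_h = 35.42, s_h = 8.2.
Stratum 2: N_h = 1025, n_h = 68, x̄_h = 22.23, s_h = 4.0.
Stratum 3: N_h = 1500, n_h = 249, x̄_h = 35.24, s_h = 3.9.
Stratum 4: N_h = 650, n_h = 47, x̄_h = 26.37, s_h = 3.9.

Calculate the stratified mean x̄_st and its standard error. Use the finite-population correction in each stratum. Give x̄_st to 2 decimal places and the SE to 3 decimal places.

x̄_st ≈ 30.44, SE ≈ 0.328

x̄_st = Σ W_h x̄_h = (775·35.42 + 1025·22.23 + 1500·35.24 + 650·26.37)/3950 = 30.43968
V̂(x̄_st) = Σ W_h² (1 − n_h/N_h) s_h²/n_h, with W_h = N_h/N and N = 3950:
  stratum 1: (775/3950)²·(1 − 32/775)·8.2²/32 = 0.0775486
  stratum 2: (1025/3950)²·(1 − 68/1025)·4.0²/68 = 0.0147929
  stratum 3: (1500/3950)²·(1 − 249/1500)·3.9²/249 = 0.00734656
  stratum 4: (650/3950)²·(1 − 47/650)·3.9²/47 = 0.00812957
V̂(x̄_st) = 0.107818
SE(x̄_st) = √0.107818 = 0.328356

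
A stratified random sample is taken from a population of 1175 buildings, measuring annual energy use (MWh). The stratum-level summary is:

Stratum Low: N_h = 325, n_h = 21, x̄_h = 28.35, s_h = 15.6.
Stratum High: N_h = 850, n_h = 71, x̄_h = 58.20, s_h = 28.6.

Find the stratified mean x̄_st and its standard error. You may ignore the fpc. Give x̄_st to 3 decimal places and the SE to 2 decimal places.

x̄_st = Σ W_h x̄_h = (325·28.35 + 850·58.20)/1175 = 49.94362
V̂(x̄_st) = Σ W_h² s_h²/n_h, with W_h = N_h/N and N = 1175:
  stratum Low: (325/1175)²·15.6²/21 = 0.886586
  stratum High: (850/1175)²·28.6²/71 = 6.02887
V̂(x̄_st) = 6.91545
SE(x̄_st) = √6.91545 = 2.62973

x̄_st ≈ 49.944, SE ≈ 2.63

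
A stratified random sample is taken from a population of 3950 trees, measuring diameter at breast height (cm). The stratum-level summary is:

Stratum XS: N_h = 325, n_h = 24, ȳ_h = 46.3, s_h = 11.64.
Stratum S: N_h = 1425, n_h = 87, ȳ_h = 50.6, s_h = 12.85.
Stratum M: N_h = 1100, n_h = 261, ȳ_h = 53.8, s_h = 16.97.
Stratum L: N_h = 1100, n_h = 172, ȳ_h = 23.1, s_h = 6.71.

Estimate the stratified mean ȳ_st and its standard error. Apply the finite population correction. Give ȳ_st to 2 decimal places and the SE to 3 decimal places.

ȳ_st = Σ W_h ȳ_h = (325·46.3 + 1425·50.6 + 1100·53.8 + 1100·23.1)/3950 = 43.47911
V̂(ȳ_st) = Σ W_h² (1 − n_h/N_h) s_h²/n_h, with W_h = N_h/N and N = 3950:
  stratum XS: (325/3950)²·(1 − 24/325)·11.64²/24 = 0.0353957
  stratum S: (1425/3950)²·(1 − 87/1425)·12.85²/87 = 0.231934
  stratum M: (1100/3950)²·(1 − 261/1100)·16.97²/261 = 0.0652655
  stratum L: (1100/3950)²·(1 − 172/1100)·6.71²/172 = 0.0171263
V̂(ȳ_st) = 0.349721
SE(ȳ_st) = √0.349721 = 0.591372

ȳ_st ≈ 43.48, SE ≈ 0.591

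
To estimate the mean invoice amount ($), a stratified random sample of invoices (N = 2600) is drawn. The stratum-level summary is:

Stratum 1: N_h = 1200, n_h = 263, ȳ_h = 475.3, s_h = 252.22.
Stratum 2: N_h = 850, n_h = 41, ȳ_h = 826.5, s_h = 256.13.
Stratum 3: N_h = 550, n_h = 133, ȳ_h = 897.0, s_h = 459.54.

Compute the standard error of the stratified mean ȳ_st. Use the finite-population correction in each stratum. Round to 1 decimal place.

V̂(ȳ_st) = Σ W_h² (1 − n_h/N_h) s_h²/n_h, with W_h = N_h/N and N = 2600:
  stratum 1: (1200/2600)²·(1 − 263/1200)·252.22²/263 = 40.2325
  stratum 2: (850/2600)²·(1 − 41/850)·256.13²/41 = 162.764
  stratum 3: (550/2600)²·(1 − 133/550)·459.54²/133 = 53.87
V̂(ȳ_st) = 256.866
SE(ȳ_st) = √256.866 = 16.0271

SE(ȳ_st) ≈ 16.0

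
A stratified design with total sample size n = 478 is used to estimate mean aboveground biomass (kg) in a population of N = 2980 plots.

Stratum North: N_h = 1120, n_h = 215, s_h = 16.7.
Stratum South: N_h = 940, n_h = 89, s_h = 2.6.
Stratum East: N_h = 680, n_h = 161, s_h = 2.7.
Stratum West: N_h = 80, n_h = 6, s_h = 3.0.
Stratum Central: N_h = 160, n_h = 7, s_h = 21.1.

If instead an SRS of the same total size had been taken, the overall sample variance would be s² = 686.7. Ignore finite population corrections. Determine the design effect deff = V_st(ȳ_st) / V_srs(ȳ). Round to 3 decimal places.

deff ≈ 0.263

V̂(ȳ_st) = Σ W_h² s_h²/n_h, with W_h = N_h/N and N = 2980:
  stratum North: (1120/2980)²·16.7²/215 = 0.183231
  stratum South: (940/2980)²·2.6²/89 = 0.00755753
  stratum East: (680/2980)²·2.7²/161 = 0.00235769
  stratum West: (80/2980)²·3.0²/6 = 0.00108103
  stratum Central: (160/2980)²·21.1²/7 = 0.183347
V_st = 0.377574
V_srs = s²/n = 686.7/478 = 1.43661
deff = V_st / V_srs = 0.377574/1.43661 = 0.2628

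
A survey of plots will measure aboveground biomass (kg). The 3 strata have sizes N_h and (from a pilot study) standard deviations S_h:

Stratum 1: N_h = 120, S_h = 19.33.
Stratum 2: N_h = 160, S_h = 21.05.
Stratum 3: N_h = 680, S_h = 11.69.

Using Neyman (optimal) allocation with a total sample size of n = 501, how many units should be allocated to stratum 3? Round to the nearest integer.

Neyman allocation: n_h = n · N_h S_h / Σ N_i S_i, with n = 501.
  stratum 1: N_h·S_h = 120·19.33 = 2319.60
  stratum 2: N_h·S_h = 160·21.05 = 3368.00
  stratum 3: N_h·S_h = 680·11.69 = 7949.20
Σ N_h S_h = 13636.80
n for stratum 3 = 501·7949.20/13636.80 = 292.044 → 292

292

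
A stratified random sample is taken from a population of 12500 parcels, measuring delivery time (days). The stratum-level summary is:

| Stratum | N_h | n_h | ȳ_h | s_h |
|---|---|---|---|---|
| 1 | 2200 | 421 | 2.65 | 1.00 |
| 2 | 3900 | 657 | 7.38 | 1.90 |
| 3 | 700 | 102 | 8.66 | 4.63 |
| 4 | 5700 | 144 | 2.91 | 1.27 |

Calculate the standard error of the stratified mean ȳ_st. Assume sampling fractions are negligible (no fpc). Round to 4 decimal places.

V̂(ȳ_st) = Σ W_h² s_h²/n_h, with W_h = N_h/N and N = 12500:
  stratum 1: (2200/12500)²·1.00²/421 = 7.35772e-05
  stratum 2: (3900/12500)²·1.90²/657 = 0.000534873
  stratum 3: (700/12500)²·4.63²/102 = 0.00065908
  stratum 4: (5700/12500)²·1.27²/144 = 0.00232903
V̂(ȳ_st) = 0.00359656
SE(ȳ_st) = √0.00359656 = 0.0599713

SE(ȳ_st) ≈ 0.0600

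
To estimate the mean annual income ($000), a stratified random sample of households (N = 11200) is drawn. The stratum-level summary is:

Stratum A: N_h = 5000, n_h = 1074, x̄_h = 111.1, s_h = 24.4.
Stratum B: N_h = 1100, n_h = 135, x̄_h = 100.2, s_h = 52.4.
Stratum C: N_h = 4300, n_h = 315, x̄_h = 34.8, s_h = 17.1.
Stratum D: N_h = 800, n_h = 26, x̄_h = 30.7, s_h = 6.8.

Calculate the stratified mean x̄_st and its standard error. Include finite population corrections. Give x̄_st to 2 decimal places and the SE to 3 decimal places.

x̄_st ≈ 74.99, SE ≈ 0.628

x̄_st = Σ W_h x̄_h = (5000·111.1 + 1100·100.2 + 4300·34.8 + 800·30.7)/11200 = 74.99286
V̂(x̄_st) = Σ W_h² (1 − n_h/N_h) s_h²/n_h, with W_h = N_h/N and N = 11200:
  stratum A: (5000/11200)²·(1 − 1074/5000)·24.4²/1074 = 0.086748
  stratum B: (1100/11200)²·(1 − 135/1100)·52.4²/135 = 0.172113
  stratum C: (4300/11200)²·(1 − 315/4300)·17.1²/315 = 0.126807
  stratum D: (800/11200)²·(1 − 26/800)·6.8²/26 = 0.00877889
V̂(x̄_st) = 0.394446
SE(x̄_st) = √0.394446 = 0.62805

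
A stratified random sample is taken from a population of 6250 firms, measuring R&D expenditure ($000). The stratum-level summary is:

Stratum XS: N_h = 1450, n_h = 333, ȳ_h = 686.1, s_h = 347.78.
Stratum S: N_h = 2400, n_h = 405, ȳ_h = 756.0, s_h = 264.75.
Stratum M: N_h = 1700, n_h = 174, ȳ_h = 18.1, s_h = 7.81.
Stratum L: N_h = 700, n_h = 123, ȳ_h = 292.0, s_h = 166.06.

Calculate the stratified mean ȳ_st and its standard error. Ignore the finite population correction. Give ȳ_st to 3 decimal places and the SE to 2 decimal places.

ȳ_st = Σ W_h ȳ_h = (1450·686.1 + 2400·756.0 + 1700·18.1 + 700·292.0)/6250 = 487.10640
V̂(ȳ_st) = Σ W_h² s_h²/n_h, with W_h = N_h/N and N = 6250:
  stratum XS: (1450/6250)²·347.78²/333 = 19.5497
  stratum S: (2400/6250)²·264.75²/405 = 25.5199
  stratum M: (1700/6250)²·7.81²/174 = 0.0259353
  stratum L: (700/6250)²·166.06²/123 = 2.8123
V̂(ȳ_st) = 47.9079
SE(ȳ_st) = √47.9079 = 6.92155

ȳ_st ≈ 487.106, SE ≈ 6.92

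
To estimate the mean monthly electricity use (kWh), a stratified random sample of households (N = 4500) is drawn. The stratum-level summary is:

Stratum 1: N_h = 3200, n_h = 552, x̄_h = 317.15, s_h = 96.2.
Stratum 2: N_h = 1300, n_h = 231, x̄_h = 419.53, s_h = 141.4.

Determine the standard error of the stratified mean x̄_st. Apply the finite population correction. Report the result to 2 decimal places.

V̂(x̄_st) = Σ W_h² (1 − n_h/N_h) s_h²/n_h, with W_h = N_h/N and N = 4500:
  stratum 1: (3200/4500)²·(1 − 552/3200)·96.2²/552 = 7.01543
  stratum 2: (1300/4500)²·(1 − 231/1300)·141.4²/231 = 5.93995
V̂(x̄_st) = 12.9554
SE(x̄_st) = √12.9554 = 3.59936

SE(x̄_st) ≈ 3.60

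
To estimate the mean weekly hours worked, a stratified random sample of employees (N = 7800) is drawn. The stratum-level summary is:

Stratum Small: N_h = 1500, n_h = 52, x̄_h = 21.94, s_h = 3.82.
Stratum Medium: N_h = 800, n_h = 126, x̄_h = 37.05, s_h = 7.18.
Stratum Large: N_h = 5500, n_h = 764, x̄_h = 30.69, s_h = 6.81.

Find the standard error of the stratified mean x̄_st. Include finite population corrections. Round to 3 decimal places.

SE(x̄_st) ≈ 0.199

V̂(x̄_st) = Σ W_h² (1 − n_h/N_h) s_h²/n_h, with W_h = N_h/N and N = 7800:
  stratum Small: (1500/7800)²·(1 − 52/1500)·3.82²/52 = 0.0100183
  stratum Medium: (800/7800)²·(1 − 126/800)·7.18²/126 = 0.00362609
  stratum Large: (5500/7800)²·(1 − 764/5500)·6.81²/764 = 0.0259888
V̂(x̄_st) = 0.0396332
SE(x̄_st) = √0.0396332 = 0.199081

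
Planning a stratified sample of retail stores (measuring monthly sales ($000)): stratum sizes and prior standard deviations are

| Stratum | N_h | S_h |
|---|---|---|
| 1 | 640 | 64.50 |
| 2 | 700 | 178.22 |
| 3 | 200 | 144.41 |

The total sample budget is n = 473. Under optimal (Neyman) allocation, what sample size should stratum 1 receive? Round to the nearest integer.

Neyman allocation: n_h = n · N_h S_h / Σ N_i S_i, with n = 473.
  stratum 1: N_h·S_h = 640·64.50 = 41280.00
  stratum 2: N_h·S_h = 700·178.22 = 124754.00
  stratum 3: N_h·S_h = 200·144.41 = 28882.00
Σ N_h S_h = 194916.00
n for stratum 1 = 473·41280.00/194916.00 = 100.174 → 100

100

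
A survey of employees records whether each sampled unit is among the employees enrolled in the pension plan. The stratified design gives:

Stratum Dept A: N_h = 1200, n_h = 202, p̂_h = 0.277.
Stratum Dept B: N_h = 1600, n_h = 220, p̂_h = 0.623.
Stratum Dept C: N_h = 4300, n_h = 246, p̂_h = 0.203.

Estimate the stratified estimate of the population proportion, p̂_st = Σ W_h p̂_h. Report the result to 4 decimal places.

N = 7100; stratum weights W_h = N_h/N.
p̂_st = Σ W_h p̂_h = (1200·0.277 + 1600·0.623 + 4300·0.203)/7100 = 0.31015

p̂_st ≈ 0.3102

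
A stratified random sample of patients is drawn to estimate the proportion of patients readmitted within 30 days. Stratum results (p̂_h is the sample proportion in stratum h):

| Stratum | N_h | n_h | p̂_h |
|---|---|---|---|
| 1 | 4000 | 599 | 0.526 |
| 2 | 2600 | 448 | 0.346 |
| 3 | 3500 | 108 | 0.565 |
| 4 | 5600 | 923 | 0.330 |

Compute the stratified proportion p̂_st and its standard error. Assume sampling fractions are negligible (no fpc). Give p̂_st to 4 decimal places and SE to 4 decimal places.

N = 15700; stratum weights W_h = N_h/N.
p̂_st = Σ W_h p̂_h = (4000·0.526 + 2600·0.346 + 3500·0.565 + 5600·0.330)/15700 = 0.43497
V̂(p̂_st) = Σ W_h² p̂_h(1−p̂_h)/(n_h−1):
  stratum 1: (4000/15700)²·0.526·0.474/598 = 2.70635e-05
  stratum 2: (2600/15700)²·0.346·0.654/447 = 1.38833e-05
  stratum 3: (3500/15700)²·0.565·0.435/107 = 0.000114154
  stratum 4: (5600/15700)²·0.330·0.670/922 = 3.05095e-05
V̂(p̂_st) = 0.00018561; SE = √V̂ = 0.0136239

p̂_st ≈ 0.4350, SE ≈ 0.0136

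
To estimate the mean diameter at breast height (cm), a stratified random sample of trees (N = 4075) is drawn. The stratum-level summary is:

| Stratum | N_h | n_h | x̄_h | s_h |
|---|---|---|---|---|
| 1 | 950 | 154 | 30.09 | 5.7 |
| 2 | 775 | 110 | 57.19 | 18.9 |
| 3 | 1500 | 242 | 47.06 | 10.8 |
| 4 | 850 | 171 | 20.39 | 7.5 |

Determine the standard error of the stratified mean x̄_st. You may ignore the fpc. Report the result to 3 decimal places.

V̂(x̄_st) = Σ W_h² s_h²/n_h, with W_h = N_h/N and N = 4075:
  stratum 1: (950/4075)²·5.7²/154 = 0.0114662
  stratum 2: (775/4075)²·18.9²/110 = 0.117457
  stratum 3: (1500/4075)²·10.8²/242 = 0.065307
  stratum 4: (850/4075)²·7.5²/171 = 0.0143123
V̂(x̄_st) = 0.208543
SE(x̄_st) = √0.208543 = 0.456665

SE(x̄_st) ≈ 0.457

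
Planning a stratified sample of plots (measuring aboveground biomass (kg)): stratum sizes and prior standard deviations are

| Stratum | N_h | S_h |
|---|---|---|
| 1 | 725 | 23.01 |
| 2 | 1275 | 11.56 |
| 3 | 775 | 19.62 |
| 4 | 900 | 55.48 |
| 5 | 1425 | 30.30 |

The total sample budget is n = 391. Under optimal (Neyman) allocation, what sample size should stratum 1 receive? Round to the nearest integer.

47

Neyman allocation: n_h = n · N_h S_h / Σ N_i S_i, with n = 391.
  stratum 1: N_h·S_h = 725·23.01 = 16682.25
  stratum 2: N_h·S_h = 1275·11.56 = 14739.00
  stratum 3: N_h·S_h = 775·19.62 = 15205.50
  stratum 4: N_h·S_h = 900·55.48 = 49932.00
  stratum 5: N_h·S_h = 1425·30.30 = 43177.50
Σ N_h S_h = 139736.25
n for stratum 1 = 391·16682.25/139736.25 = 46.679 → 47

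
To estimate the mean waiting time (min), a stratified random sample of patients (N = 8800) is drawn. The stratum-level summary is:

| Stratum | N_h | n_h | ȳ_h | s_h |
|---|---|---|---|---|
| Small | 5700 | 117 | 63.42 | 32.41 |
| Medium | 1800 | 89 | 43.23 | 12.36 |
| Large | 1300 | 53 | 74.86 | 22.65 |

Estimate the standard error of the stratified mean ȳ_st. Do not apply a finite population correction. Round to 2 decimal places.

V̂(ȳ_st) = Σ W_h² s_h²/n_h, with W_h = N_h/N and N = 8800:
  stratum Small: (5700/8800)²·32.41²/117 = 3.76666
  stratum Medium: (1800/8800)²·12.36²/89 = 0.0718169
  stratum Large: (1300/8800)²·22.65²/53 = 0.211243
V̂(ȳ_st) = 4.04972
SE(ȳ_st) = √4.04972 = 2.01239

SE(ȳ_st) ≈ 2.01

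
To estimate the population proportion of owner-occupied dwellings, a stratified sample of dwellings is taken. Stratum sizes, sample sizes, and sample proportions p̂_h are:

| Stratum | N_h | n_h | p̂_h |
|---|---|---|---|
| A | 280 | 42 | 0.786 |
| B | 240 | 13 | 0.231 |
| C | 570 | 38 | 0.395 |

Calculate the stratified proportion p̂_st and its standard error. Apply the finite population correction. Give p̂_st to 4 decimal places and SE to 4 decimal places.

p̂_st ≈ 0.4593, SE ≈ 0.0506

N = 1090; stratum weights W_h = N_h/N.
p̂_st = Σ W_h p̂_h = (280·0.786 + 240·0.231 + 570·0.395)/1090 = 0.45933
V̂(p̂_st) = Σ W_h² (1 − n_h/N_h) p̂_h(1−p̂_h)/(n_h−1):
  stratum A: (280/1090)²·(1 − 42/280)·0.786·0.214/41 = 0.000230109
  stratum B: (240/1090)²·(1 − 13/240)·0.231·0.769/12 = 0.000678799
  stratum C: (570/1090)²·(1 − 38/570)·0.395·0.605/37 = 0.00164848
V̂(p̂_st) = 0.00255739; SE = √V̂ = 0.0505706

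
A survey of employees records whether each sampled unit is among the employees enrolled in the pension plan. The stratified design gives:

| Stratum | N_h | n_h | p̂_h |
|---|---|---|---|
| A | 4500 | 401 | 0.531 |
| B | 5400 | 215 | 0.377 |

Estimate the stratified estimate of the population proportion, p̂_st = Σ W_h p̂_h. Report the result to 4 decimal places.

p̂_st ≈ 0.4470

N = 9900; stratum weights W_h = N_h/N.
p̂_st = Σ W_h p̂_h = (4500·0.531 + 5400·0.377)/9900 = 0.44700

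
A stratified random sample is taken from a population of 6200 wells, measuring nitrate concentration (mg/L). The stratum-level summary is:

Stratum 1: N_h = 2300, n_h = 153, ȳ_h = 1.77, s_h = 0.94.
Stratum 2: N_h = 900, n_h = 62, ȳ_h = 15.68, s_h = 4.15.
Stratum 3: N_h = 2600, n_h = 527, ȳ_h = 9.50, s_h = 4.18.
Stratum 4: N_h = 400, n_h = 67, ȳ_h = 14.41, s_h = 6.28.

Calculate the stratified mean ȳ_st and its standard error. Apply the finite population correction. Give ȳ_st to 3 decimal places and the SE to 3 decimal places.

ȳ_st = Σ W_h ȳ_h = (2300·1.77 + 900·15.68 + 2600·9.50 + 400·14.41)/6200 = 7.84629
V̂(ȳ_st) = Σ W_h² (1 − n_h/N_h) s_h²/n_h, with W_h = N_h/N and N = 6200:
  stratum 1: (2300/6200)²·(1 − 153/2300)·0.94²/153 = 0.000741892
  stratum 2: (900/6200)²·(1 − 62/900)·4.15²/62 = 0.00545014
  stratum 3: (2600/6200)²·(1 − 527/2600)·4.18²/527 = 0.0046487
  stratum 4: (400/6200)²·(1 − 67/400)·6.28²/67 = 0.0020397
V̂(ȳ_st) = 0.0128804
SE(ȳ_st) = √0.0128804 = 0.113492

ȳ_st ≈ 7.846, SE ≈ 0.113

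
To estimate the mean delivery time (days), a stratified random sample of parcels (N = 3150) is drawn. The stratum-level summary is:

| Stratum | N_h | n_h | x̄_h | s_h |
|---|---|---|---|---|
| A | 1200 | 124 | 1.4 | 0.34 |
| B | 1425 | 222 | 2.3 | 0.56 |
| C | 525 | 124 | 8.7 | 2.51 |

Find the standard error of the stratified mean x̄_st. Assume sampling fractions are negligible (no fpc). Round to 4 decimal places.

V̂(x̄_st) = Σ W_h² s_h²/n_h, with W_h = N_h/N and N = 3150:
  stratum A: (1200/3150)²·0.34²/124 = 0.000135294
  stratum B: (1425/3150)²·0.56²/222 = 0.000289089
  stratum C: (525/3150)²·2.51²/124 = 0.00141131
V̂(x̄_st) = 0.0018357
SE(x̄_st) = √0.0018357 = 0.042845

SE(x̄_st) ≈ 0.0428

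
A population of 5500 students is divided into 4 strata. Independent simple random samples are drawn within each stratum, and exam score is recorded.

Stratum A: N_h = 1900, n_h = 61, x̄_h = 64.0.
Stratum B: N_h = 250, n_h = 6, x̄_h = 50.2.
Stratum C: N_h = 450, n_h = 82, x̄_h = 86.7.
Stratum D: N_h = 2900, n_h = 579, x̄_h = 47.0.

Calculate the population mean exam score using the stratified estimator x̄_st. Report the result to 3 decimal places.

N = Σ N_h = 5500. Stratum weights W_h = N_h/N.
x̄_st = (1900·64.0 + 250·50.2 + 450·86.7 + 2900·47.0) / 5500 = 56.26636

x̄_st ≈ 56.266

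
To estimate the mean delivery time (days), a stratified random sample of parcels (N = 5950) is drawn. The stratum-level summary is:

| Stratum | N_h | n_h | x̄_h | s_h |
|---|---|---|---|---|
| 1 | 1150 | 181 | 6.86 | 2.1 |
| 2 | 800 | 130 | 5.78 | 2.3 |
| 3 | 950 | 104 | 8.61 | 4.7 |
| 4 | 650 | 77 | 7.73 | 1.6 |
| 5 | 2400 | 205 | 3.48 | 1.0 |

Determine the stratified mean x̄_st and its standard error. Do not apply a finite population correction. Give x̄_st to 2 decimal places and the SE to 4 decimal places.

x̄_st ≈ 5.73, SE ≈ 0.0908

x̄_st = Σ W_h x̄_h = (1150·6.86 + 800·5.78 + 950·8.61 + 650·7.73 + 2400·3.48)/5950 = 5.72588
V̂(x̄_st) = Σ W_h² s_h²/n_h, with W_h = N_h/N and N = 5950:
  stratum 1: (1150/5950)²·2.1²/181 = 0.000910168
  stratum 2: (800/5950)²·2.3²/130 = 0.000735628
  stratum 3: (950/5950)²·4.7²/104 = 0.00541472
  stratum 4: (650/5950)²·1.6²/77 = 0.000396773
  stratum 5: (2400/5950)²·1.0²/205 = 0.00079366
V̂(x̄_st) = 0.00825095
SE(x̄_st) = √0.00825095 = 0.0908347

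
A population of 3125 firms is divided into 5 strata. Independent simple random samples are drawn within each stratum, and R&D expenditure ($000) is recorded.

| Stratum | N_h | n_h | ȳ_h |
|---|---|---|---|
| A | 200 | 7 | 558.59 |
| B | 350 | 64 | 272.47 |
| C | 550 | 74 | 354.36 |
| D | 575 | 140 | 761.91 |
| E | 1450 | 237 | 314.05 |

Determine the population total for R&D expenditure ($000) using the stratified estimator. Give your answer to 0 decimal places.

τ̂_st = Σ N_h ȳ_h = 200·558.59 + 350·272.47 + 550·354.36 + 575·761.91 + 1450·314.05 = 1295451

τ̂_st ≈ 1295451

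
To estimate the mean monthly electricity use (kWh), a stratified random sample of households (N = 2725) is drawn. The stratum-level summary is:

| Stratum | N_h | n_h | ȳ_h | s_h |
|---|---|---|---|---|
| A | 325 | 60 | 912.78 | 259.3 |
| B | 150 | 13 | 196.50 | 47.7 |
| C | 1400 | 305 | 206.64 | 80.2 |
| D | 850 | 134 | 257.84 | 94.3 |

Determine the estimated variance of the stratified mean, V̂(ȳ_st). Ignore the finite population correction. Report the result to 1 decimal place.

V̂(ȳ_st) ≈ 28.5

V̂(ȳ_st) = Σ W_h² s_h²/n_h, with W_h = N_h/N and N = 2725:
  stratum A: (325/2725)²·259.3²/60 = 15.94
  stratum B: (150/2725)²·47.7²/13 = 0.530326
  stratum C: (1400/2725)²·80.2²/305 = 5.56637
  stratum D: (850/2725)²·94.3²/134 = 6.45689
V̂(ȳ_st) = 28.4936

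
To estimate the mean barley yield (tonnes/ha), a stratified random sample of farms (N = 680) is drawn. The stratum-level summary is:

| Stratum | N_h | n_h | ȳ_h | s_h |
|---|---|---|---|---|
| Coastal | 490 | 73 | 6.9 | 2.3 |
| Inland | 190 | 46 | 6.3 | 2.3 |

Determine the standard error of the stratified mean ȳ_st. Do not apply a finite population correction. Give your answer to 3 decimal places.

SE(ȳ_st) ≈ 0.216

V̂(ȳ_st) = Σ W_h² s_h²/n_h, with W_h = N_h/N and N = 680:
  stratum Coastal: (490/680)²·2.3²/73 = 0.0376277
  stratum Inland: (190/680)²·2.3²/46 = 0.00897816
V̂(ȳ_st) = 0.0466058
SE(ȳ_st) = √0.0466058 = 0.215884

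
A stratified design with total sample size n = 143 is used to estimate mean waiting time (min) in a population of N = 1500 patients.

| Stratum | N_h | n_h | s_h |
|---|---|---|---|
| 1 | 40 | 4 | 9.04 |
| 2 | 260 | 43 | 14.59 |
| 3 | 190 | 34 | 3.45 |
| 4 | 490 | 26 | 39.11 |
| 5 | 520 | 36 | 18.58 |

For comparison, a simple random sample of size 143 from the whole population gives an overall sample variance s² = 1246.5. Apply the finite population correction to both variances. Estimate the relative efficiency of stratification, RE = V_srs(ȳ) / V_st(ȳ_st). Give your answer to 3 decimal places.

V̂(ȳ_st) = Σ W_h² (1 − n_h/N_h) s_h²/n_h, with W_h = N_h/N and N = 1500:
  stratum 1: (40/1500)²·(1 − 4/40)·9.04²/4 = 0.0130755
  stratum 2: (260/1500)²·(1 − 43/260)·14.59²/43 = 0.124135
  stratum 3: (190/1500)²·(1 − 34/190)·3.45²/34 = 0.00461164
  stratum 4: (490/1500)²·(1 − 26/490)·39.11²/26 = 5.94475
  stratum 5: (520/1500)²·(1 − 36/520)·18.58²/36 = 1.07264
V_st = 7.15922
V_srs = (1 − 143/1500)·1246.5/143 = 7.88578
Relative efficiency = V_srs / V_st = 7.88578/7.15922 = 1.1015

RE ≈ 1.101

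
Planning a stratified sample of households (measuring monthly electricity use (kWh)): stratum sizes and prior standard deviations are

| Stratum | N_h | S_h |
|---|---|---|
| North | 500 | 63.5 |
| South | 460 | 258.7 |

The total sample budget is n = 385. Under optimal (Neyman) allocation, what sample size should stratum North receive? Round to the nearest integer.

81

Neyman allocation: n_h = n · N_h S_h / Σ N_i S_i, with n = 385.
  stratum North: N_h·S_h = 500·63.5 = 31750.00
  stratum South: N_h·S_h = 460·258.7 = 119002.00
Σ N_h S_h = 150752.00
n for stratum North = 385·31750.00/150752.00 = 81.085 → 81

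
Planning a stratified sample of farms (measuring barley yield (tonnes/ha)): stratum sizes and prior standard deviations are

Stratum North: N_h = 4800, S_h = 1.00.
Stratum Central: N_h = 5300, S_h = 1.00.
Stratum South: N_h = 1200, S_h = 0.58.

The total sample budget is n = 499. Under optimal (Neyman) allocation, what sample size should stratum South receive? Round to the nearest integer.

Neyman allocation: n_h = n · N_h S_h / Σ N_i S_i, with n = 499.
  stratum North: N_h·S_h = 4800·1.00 = 4800.00
  stratum Central: N_h·S_h = 5300·1.00 = 5300.00
  stratum South: N_h·S_h = 1200·0.58 = 696.00
Σ N_h S_h = 10796.00
n for stratum South = 499·696.00/10796.00 = 32.170 → 32

32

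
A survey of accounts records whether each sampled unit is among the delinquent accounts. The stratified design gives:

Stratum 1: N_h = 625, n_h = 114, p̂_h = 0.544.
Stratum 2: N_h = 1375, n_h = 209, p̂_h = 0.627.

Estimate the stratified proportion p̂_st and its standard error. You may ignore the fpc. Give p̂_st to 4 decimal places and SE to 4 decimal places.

p̂_st ≈ 0.6011, SE ≈ 0.0273

N = 2000; stratum weights W_h = N_h/N.
p̂_st = Σ W_h p̂_h = (625·0.544 + 1375·0.627)/2000 = 0.60106
V̂(p̂_st) = Σ W_h² p̂_h(1−p̂_h)/(n_h−1):
  stratum 1: (625/2000)²·0.544·0.456/113 = 0.000214381
  stratum 2: (1375/2000)²·0.627·0.373/208 = 0.000531445
V̂(p̂_st) = 0.000745826; SE = √V̂ = 0.0273098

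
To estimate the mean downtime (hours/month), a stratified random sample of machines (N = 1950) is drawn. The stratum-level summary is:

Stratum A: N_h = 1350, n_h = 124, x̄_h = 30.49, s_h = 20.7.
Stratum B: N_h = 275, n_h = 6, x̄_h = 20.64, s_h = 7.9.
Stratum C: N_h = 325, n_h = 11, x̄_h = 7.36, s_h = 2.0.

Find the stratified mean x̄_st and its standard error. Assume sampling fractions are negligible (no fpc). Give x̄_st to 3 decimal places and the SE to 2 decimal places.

x̄_st = Σ W_h x̄_h = (1350·30.49 + 275·20.64 + 325·7.36)/1950 = 25.24590
V̂(x̄_st) = Σ W_h² s_h²/n_h, with W_h = N_h/N and N = 1950:
  stratum A: (1350/1950)²·20.7²/124 = 1.65622
  stratum B: (275/1950)²·7.9²/6 = 0.206871
  stratum C: (325/1950)²·2.0²/11 = 0.010101
V̂(x̄_st) = 1.87319
SE(x̄_st) = √1.87319 = 1.36864

x̄_st ≈ 25.246, SE ≈ 1.37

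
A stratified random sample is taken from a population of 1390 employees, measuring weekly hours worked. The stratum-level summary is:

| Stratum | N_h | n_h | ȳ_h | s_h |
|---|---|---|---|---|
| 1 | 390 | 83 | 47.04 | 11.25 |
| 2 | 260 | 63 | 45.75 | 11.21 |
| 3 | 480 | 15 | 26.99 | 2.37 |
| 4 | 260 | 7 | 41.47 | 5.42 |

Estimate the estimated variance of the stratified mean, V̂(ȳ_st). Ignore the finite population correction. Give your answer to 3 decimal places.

V̂(ȳ_st) ≈ 0.381

V̂(ȳ_st) = Σ W_h² s_h²/n_h, with W_h = N_h/N and N = 1390:
  stratum 1: (390/1390)²·11.25²/83 = 0.12004
  stratum 2: (260/1390)²·11.21²/63 = 0.0697891
  stratum 3: (480/1390)²·2.37²/15 = 0.0446538
  stratum 4: (260/1390)²·5.42²/7 = 0.146831
V̂(ȳ_st) = 0.381314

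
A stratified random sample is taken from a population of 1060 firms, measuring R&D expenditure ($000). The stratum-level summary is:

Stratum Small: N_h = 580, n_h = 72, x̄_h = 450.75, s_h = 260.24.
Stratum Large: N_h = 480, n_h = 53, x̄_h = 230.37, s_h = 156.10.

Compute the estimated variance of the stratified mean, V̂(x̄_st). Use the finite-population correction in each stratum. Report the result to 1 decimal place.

V̂(x̄_st) ≈ 330.5

V̂(x̄_st) = Σ W_h² (1 − n_h/N_h) s_h²/n_h, with W_h = N_h/N and N = 1060:
  stratum Small: (580/1060)²·(1 − 72/580)·260.24²/72 = 246.658
  stratum Large: (480/1060)²·(1 − 53/480)·156.10²/53 = 83.8663
V̂(x̄_st) = 330.524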